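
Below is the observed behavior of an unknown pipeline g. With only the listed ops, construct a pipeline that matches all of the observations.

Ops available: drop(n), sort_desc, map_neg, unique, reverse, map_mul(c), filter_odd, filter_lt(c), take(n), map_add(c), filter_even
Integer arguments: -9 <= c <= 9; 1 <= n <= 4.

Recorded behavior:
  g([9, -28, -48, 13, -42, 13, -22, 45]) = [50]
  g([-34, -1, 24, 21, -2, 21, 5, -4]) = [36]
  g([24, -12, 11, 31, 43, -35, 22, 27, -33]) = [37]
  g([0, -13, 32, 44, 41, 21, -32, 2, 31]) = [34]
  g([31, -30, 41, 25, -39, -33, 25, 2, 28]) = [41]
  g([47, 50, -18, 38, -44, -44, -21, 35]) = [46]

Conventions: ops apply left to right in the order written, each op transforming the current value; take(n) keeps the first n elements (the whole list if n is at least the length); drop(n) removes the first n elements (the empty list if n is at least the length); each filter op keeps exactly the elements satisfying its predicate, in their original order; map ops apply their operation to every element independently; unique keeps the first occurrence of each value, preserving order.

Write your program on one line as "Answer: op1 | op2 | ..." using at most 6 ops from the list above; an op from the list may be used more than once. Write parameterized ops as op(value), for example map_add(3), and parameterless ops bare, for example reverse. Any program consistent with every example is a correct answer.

map_add(-2) | unique | sort_desc | reverse | take(1) | map_neg

Check, running the answer program on each example:
  [9, -28, -48, 13, -42, 13, -22, 45] -> [7, -30, -50, 11, -44, 11, -24, 43] -> [7, -30, -50, 11, -44, -24, 43] -> [43, 11, 7, -24, -30, -44, -50] -> [-50, -44, -30, -24, 7, 11, 43] -> [-50] -> [50]
  [-34, -1, 24, 21, -2, 21, 5, -4] -> [-36, -3, 22, 19, -4, 19, 3, -6] -> [-36, -3, 22, 19, -4, 3, -6] -> [22, 19, 3, -3, -4, -6, -36] -> [-36, -6, -4, -3, 3, 19, 22] -> [-36] -> [36]
  [24, -12, 11, 31, 43, -35, 22, 27, -33] -> [22, -14, 9, 29, 41, -37, 20, 25, -35] -> [22, -14, 9, 29, 41, -37, 20, 25, -35] -> [41, 29, 25, 22, 20, 9, -14, -35, -37] -> [-37, -35, -14, 9, 20, 22, 25, 29, 41] -> [-37] -> [37]
  [0, -13, 32, 44, 41, 21, -32, 2, 31] -> [-2, -15, 30, 42, 39, 19, -34, 0, 29] -> [-2, -15, 30, 42, 39, 19, -34, 0, 29] -> [42, 39, 30, 29, 19, 0, -2, -15, -34] -> [-34, -15, -2, 0, 19, 29, 30, 39, 42] -> [-34] -> [34]
  [31, -30, 41, 25, -39, -33, 25, 2, 28] -> [29, -32, 39, 23, -41, -35, 23, 0, 26] -> [29, -32, 39, 23, -41, -35, 0, 26] -> [39, 29, 26, 23, 0, -32, -35, -41] -> [-41, -35, -32, 0, 23, 26, 29, 39] -> [-41] -> [41]
  [47, 50, -18, 38, -44, -44, -21, 35] -> [45, 48, -20, 36, -46, -46, -23, 33] -> [45, 48, -20, 36, -46, -23, 33] -> [48, 45, 36, 33, -20, -23, -46] -> [-46, -23, -20, 33, 36, 45, 48] -> [-46] -> [46]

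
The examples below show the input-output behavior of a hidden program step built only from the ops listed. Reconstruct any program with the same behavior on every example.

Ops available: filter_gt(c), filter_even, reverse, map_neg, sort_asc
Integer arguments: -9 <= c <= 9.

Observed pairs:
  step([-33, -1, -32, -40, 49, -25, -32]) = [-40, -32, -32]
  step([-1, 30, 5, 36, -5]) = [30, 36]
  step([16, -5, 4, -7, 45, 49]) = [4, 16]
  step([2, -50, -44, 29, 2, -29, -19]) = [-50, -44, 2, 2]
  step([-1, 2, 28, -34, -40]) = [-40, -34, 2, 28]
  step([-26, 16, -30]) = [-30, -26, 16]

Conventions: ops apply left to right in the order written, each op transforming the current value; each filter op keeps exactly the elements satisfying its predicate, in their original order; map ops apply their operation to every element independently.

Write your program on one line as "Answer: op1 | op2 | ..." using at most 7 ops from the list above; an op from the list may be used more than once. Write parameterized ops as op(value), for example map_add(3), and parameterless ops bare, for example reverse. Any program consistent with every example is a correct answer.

filter_even | map_neg | reverse | sort_asc | reverse | map_neg

Check, running the answer program on each example:
  [-33, -1, -32, -40, 49, -25, -32] -> [-32, -40, -32] -> [32, 40, 32] -> [32, 40, 32] -> [32, 32, 40] -> [40, 32, 32] -> [-40, -32, -32]
  [-1, 30, 5, 36, -5] -> [30, 36] -> [-30, -36] -> [-36, -30] -> [-36, -30] -> [-30, -36] -> [30, 36]
  [16, -5, 4, -7, 45, 49] -> [16, 4] -> [-16, -4] -> [-4, -16] -> [-16, -4] -> [-4, -16] -> [4, 16]
  [2, -50, -44, 29, 2, -29, -19] -> [2, -50, -44, 2] -> [-2, 50, 44, -2] -> [-2, 44, 50, -2] -> [-2, -2, 44, 50] -> [50, 44, -2, -2] -> [-50, -44, 2, 2]
  [-1, 2, 28, -34, -40] -> [2, 28, -34, -40] -> [-2, -28, 34, 40] -> [40, 34, -28, -2] -> [-28, -2, 34, 40] -> [40, 34, -2, -28] -> [-40, -34, 2, 28]
  [-26, 16, -30] -> [-26, 16, -30] -> [26, -16, 30] -> [30, -16, 26] -> [-16, 26, 30] -> [30, 26, -16] -> [-30, -26, 16]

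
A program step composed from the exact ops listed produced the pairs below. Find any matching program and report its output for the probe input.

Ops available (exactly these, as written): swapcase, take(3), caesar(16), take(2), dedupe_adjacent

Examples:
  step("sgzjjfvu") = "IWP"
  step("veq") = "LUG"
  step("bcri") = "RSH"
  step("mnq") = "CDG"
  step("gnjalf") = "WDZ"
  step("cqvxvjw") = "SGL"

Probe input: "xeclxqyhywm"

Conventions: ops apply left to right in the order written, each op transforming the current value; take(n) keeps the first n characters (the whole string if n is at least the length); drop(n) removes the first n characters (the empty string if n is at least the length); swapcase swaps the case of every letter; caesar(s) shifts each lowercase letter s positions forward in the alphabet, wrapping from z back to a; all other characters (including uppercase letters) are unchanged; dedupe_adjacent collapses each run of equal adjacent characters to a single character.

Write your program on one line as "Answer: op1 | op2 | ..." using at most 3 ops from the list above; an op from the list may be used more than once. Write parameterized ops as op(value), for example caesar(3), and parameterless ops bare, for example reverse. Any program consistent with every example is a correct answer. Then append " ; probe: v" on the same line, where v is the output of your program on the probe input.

caesar(16) | take(3) | swapcase ; probe: "NUS"

Check, running the answer program on each example:
  "sgzjjfvu" -> "iwpzzvlk" -> "iwp" -> "IWP"
  "veq" -> "lug" -> "lug" -> "LUG"
  "bcri" -> "rshy" -> "rsh" -> "RSH"
  "mnq" -> "cdg" -> "cdg" -> "CDG"
  "gnjalf" -> "wdzqbv" -> "wdz" -> "WDZ"
  "cqvxvjw" -> "sglnlzm" -> "sgl" -> "SGL"
  probe: "xeclxqyhywm" -> "nusbngoxomc" -> "nus" -> "NUS"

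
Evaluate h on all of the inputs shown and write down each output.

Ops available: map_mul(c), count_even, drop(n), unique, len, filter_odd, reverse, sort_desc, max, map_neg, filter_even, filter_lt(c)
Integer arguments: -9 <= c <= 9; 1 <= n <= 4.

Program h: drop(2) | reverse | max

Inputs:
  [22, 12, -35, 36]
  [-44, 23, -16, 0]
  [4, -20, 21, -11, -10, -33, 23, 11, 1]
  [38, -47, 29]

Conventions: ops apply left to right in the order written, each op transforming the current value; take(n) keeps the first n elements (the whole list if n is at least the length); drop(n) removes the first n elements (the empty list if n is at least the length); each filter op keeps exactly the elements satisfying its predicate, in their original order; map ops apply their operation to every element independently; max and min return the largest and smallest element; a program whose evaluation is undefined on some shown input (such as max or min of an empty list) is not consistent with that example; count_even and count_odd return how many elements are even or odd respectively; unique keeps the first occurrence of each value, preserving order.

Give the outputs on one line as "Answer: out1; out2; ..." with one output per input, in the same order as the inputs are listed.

Execution, op by op:
  [22, 12, -35, 36] -> [-35, 36] -> [36, -35] -> 36
  [-44, 23, -16, 0] -> [-16, 0] -> [0, -16] -> 0
  [4, -20, 21, -11, -10, -33, 23, 11, 1] -> [21, -11, -10, -33, 23, 11, 1] -> [1, 11, 23, -33, -10, -11, 21] -> 23
  [38, -47, 29] -> [29] -> [29] -> 29

36; 0; 23; 29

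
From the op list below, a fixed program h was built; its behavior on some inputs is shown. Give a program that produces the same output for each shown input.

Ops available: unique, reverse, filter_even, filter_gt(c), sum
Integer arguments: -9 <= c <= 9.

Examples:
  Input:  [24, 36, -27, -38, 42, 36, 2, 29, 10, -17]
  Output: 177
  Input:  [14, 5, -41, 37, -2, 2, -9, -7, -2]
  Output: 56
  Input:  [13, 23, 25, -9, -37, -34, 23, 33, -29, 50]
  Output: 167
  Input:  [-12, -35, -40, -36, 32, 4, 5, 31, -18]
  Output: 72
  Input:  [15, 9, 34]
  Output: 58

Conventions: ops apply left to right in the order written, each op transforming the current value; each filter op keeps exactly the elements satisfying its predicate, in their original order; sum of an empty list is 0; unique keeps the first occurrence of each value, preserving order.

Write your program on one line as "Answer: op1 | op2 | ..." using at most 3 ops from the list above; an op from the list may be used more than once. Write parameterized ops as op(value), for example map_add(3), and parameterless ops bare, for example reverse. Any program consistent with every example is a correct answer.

reverse | filter_gt(3) | sum

Check, running the answer program on each example:
  [24, 36, -27, -38, 42, 36, 2, 29, 10, -17] -> [-17, 10, 29, 2, 36, 42, -38, -27, 36, 24] -> [10, 29, 36, 42, 36, 24] -> 177
  [14, 5, -41, 37, -2, 2, -9, -7, -2] -> [-2, -7, -9, 2, -2, 37, -41, 5, 14] -> [37, 5, 14] -> 56
  [13, 23, 25, -9, -37, -34, 23, 33, -29, 50] -> [50, -29, 33, 23, -34, -37, -9, 25, 23, 13] -> [50, 33, 23, 25, 23, 13] -> 167
  [-12, -35, -40, -36, 32, 4, 5, 31, -18] -> [-18, 31, 5, 4, 32, -36, -40, -35, -12] -> [31, 5, 4, 32] -> 72
  [15, 9, 34] -> [34, 9, 15] -> [34, 9, 15] -> 58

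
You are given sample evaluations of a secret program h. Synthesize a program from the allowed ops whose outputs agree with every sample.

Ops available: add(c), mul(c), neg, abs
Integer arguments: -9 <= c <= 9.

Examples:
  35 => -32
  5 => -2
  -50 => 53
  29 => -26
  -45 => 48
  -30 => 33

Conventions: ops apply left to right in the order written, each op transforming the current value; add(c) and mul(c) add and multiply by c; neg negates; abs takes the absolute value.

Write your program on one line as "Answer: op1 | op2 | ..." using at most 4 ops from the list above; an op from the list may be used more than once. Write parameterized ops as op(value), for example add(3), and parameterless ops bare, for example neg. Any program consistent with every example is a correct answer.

add(8) | add(-7) | neg | add(4)

Check, running the answer program on each example:
  35 -> 43 -> 36 -> -36 -> -32
  5 -> 13 -> 6 -> -6 -> -2
  -50 -> -42 -> -49 -> 49 -> 53
  29 -> 37 -> 30 -> -30 -> -26
  -45 -> -37 -> -44 -> 44 -> 48
  -30 -> -22 -> -29 -> 29 -> 33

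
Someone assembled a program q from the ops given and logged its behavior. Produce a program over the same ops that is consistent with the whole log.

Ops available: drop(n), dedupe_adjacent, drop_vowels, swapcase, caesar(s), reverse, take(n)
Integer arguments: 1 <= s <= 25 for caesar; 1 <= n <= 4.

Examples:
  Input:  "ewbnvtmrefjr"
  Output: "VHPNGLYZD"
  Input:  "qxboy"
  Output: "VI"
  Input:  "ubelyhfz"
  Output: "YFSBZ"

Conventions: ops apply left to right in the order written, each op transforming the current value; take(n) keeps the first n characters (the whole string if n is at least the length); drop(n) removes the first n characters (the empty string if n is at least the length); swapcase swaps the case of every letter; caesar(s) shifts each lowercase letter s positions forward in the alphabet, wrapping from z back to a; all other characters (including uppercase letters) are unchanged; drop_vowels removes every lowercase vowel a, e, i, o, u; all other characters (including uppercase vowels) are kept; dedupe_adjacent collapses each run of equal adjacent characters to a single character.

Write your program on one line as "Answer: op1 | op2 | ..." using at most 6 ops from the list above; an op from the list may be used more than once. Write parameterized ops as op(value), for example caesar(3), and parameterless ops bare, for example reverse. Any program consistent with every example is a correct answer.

reverse | drop(1) | reverse | drop(2) | caesar(20) | swapcase

Check, running the answer program on each example:
  "ewbnvtmrefjr" -> "rjfermtvnbwe" -> "jfermtvnbwe" -> "ewbnvtmrefj" -> "bnvtmrefj" -> "vhpnglyzd" -> "VHPNGLYZD"
  "qxboy" -> "yobxq" -> "obxq" -> "qxbo" -> "bo" -> "vi" -> "VI"
  "ubelyhfz" -> "zfhylebu" -> "fhylebu" -> "ubelyhf" -> "elyhf" -> "yfsbz" -> "YFSBZ"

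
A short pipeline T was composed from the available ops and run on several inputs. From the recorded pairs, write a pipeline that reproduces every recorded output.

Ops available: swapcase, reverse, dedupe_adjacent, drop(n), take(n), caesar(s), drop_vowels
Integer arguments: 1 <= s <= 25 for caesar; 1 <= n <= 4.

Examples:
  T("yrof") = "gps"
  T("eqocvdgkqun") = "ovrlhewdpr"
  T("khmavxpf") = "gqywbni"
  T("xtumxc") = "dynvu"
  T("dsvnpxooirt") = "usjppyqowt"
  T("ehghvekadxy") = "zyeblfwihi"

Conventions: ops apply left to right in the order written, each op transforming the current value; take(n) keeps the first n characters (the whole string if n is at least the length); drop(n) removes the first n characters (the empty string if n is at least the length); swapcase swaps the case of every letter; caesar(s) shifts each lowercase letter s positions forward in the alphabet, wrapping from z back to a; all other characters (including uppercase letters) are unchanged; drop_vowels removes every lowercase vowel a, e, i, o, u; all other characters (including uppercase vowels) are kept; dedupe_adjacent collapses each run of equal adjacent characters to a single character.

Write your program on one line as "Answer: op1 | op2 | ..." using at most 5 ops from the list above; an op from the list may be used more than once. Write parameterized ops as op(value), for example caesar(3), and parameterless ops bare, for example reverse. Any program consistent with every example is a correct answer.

drop(1) | caesar(22) | caesar(20) | reverse | caesar(11)

Check, running the answer program on each example:
  "yrof" -> "rof" -> "nkb" -> "hev" -> "veh" -> "gps"
  "eqocvdgkqun" -> "qocvdgkqun" -> "mkyrzcgmqj" -> "gesltwagkd" -> "dkgawtlseg" -> "ovrlhewdpr"
  "khmavxpf" -> "hmavxpf" -> "diwrtlb" -> "xcqlnfv" -> "vfnlqcx" -> "gqywbni"
  "xtumxc" -> "tumxc" -> "pqity" -> "jkcns" -> "snckj" -> "dynvu"
  "dsvnpxooirt" -> "svnpxooirt" -> "orjltkkenp" -> "ildfneeyhj" -> "jhyeenfdli" -> "usjppyqowt"
  "ehghvekadxy" -> "hghvekadxy" -> "dcdragwztu" -> "xwxluaqtno" -> "ontqaulxwx" -> "zyeblfwihi"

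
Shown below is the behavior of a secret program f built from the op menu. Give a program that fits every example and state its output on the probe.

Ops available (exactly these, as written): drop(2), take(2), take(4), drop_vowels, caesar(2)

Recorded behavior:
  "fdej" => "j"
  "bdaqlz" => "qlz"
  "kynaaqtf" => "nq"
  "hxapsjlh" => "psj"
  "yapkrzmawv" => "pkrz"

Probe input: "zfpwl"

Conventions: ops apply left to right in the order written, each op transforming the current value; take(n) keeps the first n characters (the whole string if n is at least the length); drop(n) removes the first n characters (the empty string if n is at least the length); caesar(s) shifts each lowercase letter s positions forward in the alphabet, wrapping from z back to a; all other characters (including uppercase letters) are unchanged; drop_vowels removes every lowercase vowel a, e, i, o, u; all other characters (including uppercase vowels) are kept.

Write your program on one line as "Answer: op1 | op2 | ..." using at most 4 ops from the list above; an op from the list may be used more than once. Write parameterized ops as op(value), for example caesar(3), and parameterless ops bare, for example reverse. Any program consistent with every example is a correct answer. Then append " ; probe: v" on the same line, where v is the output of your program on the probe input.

drop(2) | take(4) | drop_vowels ; probe: "pwl"

Check, running the answer program on each example:
  "fdej" -> "ej" -> "ej" -> "j"
  "bdaqlz" -> "aqlz" -> "aqlz" -> "qlz"
  "kynaaqtf" -> "naaqtf" -> "naaq" -> "nq"
  "hxapsjlh" -> "apsjlh" -> "apsj" -> "psj"
  "yapkrzmawv" -> "pkrzmawv" -> "pkrz" -> "pkrz"
  probe: "zfpwl" -> "pwl" -> "pwl" -> "pwl"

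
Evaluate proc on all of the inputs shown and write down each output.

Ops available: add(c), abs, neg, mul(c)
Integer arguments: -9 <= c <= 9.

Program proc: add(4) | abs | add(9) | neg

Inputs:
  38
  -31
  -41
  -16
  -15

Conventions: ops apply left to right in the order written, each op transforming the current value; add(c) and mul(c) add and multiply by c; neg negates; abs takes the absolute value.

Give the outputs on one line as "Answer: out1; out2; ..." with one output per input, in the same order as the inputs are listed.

-51; -36; -46; -21; -20

Execution, op by op:
  38 -> 42 -> 42 -> 51 -> -51
  -31 -> -27 -> 27 -> 36 -> -36
  -41 -> -37 -> 37 -> 46 -> -46
  -16 -> -12 -> 12 -> 21 -> -21
  -15 -> -11 -> 11 -> 20 -> -20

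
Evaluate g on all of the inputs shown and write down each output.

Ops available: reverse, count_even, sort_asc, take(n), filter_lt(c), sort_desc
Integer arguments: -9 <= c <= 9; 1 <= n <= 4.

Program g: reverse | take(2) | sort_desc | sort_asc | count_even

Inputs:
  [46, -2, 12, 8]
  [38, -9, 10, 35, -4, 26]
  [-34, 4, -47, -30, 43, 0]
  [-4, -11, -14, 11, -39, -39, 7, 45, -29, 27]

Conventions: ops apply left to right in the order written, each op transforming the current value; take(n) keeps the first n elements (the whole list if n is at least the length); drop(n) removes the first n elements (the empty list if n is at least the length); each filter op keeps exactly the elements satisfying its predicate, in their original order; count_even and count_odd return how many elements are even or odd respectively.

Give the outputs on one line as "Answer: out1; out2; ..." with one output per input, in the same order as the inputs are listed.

2; 2; 1; 0

Execution, op by op:
  [46, -2, 12, 8] -> [8, 12, -2, 46] -> [8, 12] -> [12, 8] -> [8, 12] -> 2
  [38, -9, 10, 35, -4, 26] -> [26, -4, 35, 10, -9, 38] -> [26, -4] -> [26, -4] -> [-4, 26] -> 2
  [-34, 4, -47, -30, 43, 0] -> [0, 43, -30, -47, 4, -34] -> [0, 43] -> [43, 0] -> [0, 43] -> 1
  [-4, -11, -14, 11, -39, -39, 7, 45, -29, 27] -> [27, -29, 45, 7, -39, -39, 11, -14, -11, -4] -> [27, -29] -> [27, -29] -> [-29, 27] -> 0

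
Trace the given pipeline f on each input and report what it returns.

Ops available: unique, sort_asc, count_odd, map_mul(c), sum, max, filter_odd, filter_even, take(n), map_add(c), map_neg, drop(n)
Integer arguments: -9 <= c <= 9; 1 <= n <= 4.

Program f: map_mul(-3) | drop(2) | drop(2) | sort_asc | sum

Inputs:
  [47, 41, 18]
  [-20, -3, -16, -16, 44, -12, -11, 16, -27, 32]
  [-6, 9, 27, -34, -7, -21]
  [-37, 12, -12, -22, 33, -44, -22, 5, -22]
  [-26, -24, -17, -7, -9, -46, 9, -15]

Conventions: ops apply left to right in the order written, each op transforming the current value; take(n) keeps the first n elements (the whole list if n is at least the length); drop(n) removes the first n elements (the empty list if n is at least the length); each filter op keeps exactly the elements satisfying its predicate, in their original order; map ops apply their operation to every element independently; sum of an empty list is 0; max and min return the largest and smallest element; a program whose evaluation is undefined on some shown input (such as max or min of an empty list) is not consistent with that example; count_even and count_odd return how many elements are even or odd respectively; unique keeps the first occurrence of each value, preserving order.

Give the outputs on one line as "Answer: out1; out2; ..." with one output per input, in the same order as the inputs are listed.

Execution, op by op:
  [47, 41, 18] -> [-141, -123, -54] -> [-54] -> [] -> [] -> 0
  [-20, -3, -16, -16, 44, -12, -11, 16, -27, 32] -> [60, 9, 48, 48, -132, 36, 33, -48, 81, -96] -> [48, 48, -132, 36, 33, -48, 81, -96] -> [-132, 36, 33, -48, 81, -96] -> [-132, -96, -48, 33, 36, 81] -> -126
  [-6, 9, 27, -34, -7, -21] -> [18, -27, -81, 102, 21, 63] -> [-81, 102, 21, 63] -> [21, 63] -> [21, 63] -> 84
  [-37, 12, -12, -22, 33, -44, -22, 5, -22] -> [111, -36, 36, 66, -99, 132, 66, -15, 66] -> [36, 66, -99, 132, 66, -15, 66] -> [-99, 132, 66, -15, 66] -> [-99, -15, 66, 66, 132] -> 150
  [-26, -24, -17, -7, -9, -46, 9, -15] -> [78, 72, 51, 21, 27, 138, -27, 45] -> [51, 21, 27, 138, -27, 45] -> [27, 138, -27, 45] -> [-27, 27, 45, 138] -> 183

0; -126; 84; 150; 183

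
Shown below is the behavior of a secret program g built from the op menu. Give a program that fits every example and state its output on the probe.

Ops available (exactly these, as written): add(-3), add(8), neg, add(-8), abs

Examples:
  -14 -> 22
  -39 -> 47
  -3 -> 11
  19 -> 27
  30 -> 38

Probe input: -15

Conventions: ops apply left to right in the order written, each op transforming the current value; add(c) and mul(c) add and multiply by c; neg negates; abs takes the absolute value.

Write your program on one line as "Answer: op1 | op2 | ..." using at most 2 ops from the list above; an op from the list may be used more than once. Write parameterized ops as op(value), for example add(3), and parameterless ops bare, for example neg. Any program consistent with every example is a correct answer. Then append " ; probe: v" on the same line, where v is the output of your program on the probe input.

abs | add(8) ; probe: 23

Check, running the answer program on each example:
  -14 -> 14 -> 22
  -39 -> 39 -> 47
  -3 -> 3 -> 11
  19 -> 19 -> 27
  30 -> 30 -> 38
  probe: -15 -> 15 -> 23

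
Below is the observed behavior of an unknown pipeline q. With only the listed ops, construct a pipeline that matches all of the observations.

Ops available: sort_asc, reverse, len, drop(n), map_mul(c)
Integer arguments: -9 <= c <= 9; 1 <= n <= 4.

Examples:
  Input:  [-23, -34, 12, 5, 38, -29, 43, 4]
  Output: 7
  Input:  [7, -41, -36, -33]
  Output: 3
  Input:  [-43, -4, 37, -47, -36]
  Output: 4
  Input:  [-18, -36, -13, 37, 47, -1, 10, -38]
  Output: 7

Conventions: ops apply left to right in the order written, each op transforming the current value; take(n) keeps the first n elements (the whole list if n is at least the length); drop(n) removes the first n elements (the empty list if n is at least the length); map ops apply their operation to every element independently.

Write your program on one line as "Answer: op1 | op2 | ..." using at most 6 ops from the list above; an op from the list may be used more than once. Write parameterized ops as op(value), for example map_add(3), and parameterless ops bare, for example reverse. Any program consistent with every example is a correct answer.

map_mul(6) | reverse | map_mul(4) | map_mul(-9) | drop(1) | len

Check, running the answer program on each example:
  [-23, -34, 12, 5, 38, -29, 43, 4] -> [-138, -204, 72, 30, 228, -174, 258, 24] -> [24, 258, -174, 228, 30, 72, -204, -138] -> [96, 1032, -696, 912, 120, 288, -816, -552] -> [-864, -9288, 6264, -8208, -1080, -2592, 7344, 4968] -> [-9288, 6264, -8208, -1080, -2592, 7344, 4968] -> 7
  [7, -41, -36, -33] -> [42, -246, -216, -198] -> [-198, -216, -246, 42] -> [-792, -864, -984, 168] -> [7128, 7776, 8856, -1512] -> [7776, 8856, -1512] -> 3
  [-43, -4, 37, -47, -36] -> [-258, -24, 222, -282, -216] -> [-216, -282, 222, -24, -258] -> [-864, -1128, 888, -96, -1032] -> [7776, 10152, -7992, 864, 9288] -> [10152, -7992, 864, 9288] -> 4
  [-18, -36, -13, 37, 47, -1, 10, -38] -> [-108, -216, -78, 222, 282, -6, 60, -228] -> [-228, 60, -6, 282, 222, -78, -216, -108] -> [-912, 240, -24, 1128, 888, -312, -864, -432] -> [8208, -2160, 216, -10152, -7992, 2808, 7776, 3888] -> [-2160, 216, -10152, -7992, 2808, 7776, 3888] -> 7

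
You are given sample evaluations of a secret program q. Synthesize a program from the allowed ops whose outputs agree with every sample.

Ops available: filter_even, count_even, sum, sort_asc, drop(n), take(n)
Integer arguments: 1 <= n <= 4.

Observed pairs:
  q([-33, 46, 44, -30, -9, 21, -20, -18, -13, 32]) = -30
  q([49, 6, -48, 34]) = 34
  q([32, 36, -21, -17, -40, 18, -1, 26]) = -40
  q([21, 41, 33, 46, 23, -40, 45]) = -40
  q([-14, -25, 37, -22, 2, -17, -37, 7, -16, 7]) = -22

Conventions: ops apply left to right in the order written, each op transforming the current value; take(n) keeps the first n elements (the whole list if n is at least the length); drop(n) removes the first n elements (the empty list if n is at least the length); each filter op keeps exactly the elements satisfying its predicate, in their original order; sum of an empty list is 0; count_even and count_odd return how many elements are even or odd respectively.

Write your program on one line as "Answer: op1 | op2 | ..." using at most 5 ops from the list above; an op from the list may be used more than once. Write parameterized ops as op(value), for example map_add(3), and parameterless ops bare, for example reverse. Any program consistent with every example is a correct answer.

drop(3) | take(3) | sort_asc | take(1) | sum

Check, running the answer program on each example:
  [-33, 46, 44, -30, -9, 21, -20, -18, -13, 32] -> [-30, -9, 21, -20, -18, -13, 32] -> [-30, -9, 21] -> [-30, -9, 21] -> [-30] -> -30
  [49, 6, -48, 34] -> [34] -> [34] -> [34] -> [34] -> 34
  [32, 36, -21, -17, -40, 18, -1, 26] -> [-17, -40, 18, -1, 26] -> [-17, -40, 18] -> [-40, -17, 18] -> [-40] -> -40
  [21, 41, 33, 46, 23, -40, 45] -> [46, 23, -40, 45] -> [46, 23, -40] -> [-40, 23, 46] -> [-40] -> -40
  [-14, -25, 37, -22, 2, -17, -37, 7, -16, 7] -> [-22, 2, -17, -37, 7, -16, 7] -> [-22, 2, -17] -> [-22, -17, 2] -> [-22] -> -22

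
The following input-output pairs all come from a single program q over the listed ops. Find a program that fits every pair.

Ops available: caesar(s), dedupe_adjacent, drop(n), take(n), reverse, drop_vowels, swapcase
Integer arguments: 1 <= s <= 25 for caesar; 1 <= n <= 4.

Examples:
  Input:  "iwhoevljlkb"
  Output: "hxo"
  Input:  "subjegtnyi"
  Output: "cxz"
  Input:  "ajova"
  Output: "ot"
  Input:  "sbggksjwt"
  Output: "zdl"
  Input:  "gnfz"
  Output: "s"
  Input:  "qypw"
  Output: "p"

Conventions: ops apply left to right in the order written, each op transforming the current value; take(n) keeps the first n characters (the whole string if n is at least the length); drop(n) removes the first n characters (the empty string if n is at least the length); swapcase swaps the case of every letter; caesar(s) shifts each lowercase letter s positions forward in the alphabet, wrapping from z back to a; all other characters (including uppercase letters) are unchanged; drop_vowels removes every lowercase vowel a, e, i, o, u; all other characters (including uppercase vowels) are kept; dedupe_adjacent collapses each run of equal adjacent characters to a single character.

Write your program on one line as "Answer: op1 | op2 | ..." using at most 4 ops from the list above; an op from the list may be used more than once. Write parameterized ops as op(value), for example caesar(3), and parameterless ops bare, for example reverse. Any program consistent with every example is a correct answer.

drop(3) | caesar(19) | take(3)

Check, running the answer program on each example:
  "iwhoevljlkb" -> "oevljlkb" -> "hxoecedu" -> "hxo"
  "subjegtnyi" -> "jegtnyi" -> "cxzmgrb" -> "cxz"
  "ajova" -> "va" -> "ot" -> "ot"
  "sbggksjwt" -> "gksjwt" -> "zdlcpm" -> "zdl"
  "gnfz" -> "z" -> "s" -> "s"
  "qypw" -> "w" -> "p" -> "p"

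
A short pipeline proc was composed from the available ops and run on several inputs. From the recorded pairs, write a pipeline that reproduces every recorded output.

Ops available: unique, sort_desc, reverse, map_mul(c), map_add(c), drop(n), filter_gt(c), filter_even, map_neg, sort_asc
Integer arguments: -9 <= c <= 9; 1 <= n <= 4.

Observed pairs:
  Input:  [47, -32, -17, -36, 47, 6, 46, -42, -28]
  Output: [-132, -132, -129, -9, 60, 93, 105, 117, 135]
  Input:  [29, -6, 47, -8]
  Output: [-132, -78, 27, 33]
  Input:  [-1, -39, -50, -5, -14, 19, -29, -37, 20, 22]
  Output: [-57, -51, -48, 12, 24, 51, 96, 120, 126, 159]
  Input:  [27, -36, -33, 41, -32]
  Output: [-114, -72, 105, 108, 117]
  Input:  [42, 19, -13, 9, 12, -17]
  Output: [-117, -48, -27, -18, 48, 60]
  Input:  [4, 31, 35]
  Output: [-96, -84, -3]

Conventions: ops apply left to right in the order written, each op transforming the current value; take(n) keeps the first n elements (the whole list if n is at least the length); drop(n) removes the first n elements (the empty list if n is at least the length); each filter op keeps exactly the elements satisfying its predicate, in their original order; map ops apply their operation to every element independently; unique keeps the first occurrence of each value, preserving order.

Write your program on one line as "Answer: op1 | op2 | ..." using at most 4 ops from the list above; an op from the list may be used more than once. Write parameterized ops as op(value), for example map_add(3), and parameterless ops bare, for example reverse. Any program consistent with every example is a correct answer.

map_neg | map_mul(3) | sort_asc | map_add(9)

Check, running the answer program on each example:
  [47, -32, -17, -36, 47, 6, 46, -42, -28] -> [-47, 32, 17, 36, -47, -6, -46, 42, 28] -> [-141, 96, 51, 108, -141, -18, -138, 126, 84] -> [-141, -141, -138, -18, 51, 84, 96, 108, 126] -> [-132, -132, -129, -9, 60, 93, 105, 117, 135]
  [29, -6, 47, -8] -> [-29, 6, -47, 8] -> [-87, 18, -141, 24] -> [-141, -87, 18, 24] -> [-132, -78, 27, 33]
  [-1, -39, -50, -5, -14, 19, -29, -37, 20, 22] -> [1, 39, 50, 5, 14, -19, 29, 37, -20, -22] -> [3, 117, 150, 15, 42, -57, 87, 111, -60, -66] -> [-66, -60, -57, 3, 15, 42, 87, 111, 117, 150] -> [-57, -51, -48, 12, 24, 51, 96, 120, 126, 159]
  [27, -36, -33, 41, -32] -> [-27, 36, 33, -41, 32] -> [-81, 108, 99, -123, 96] -> [-123, -81, 96, 99, 108] -> [-114, -72, 105, 108, 117]
  [42, 19, -13, 9, 12, -17] -> [-42, -19, 13, -9, -12, 17] -> [-126, -57, 39, -27, -36, 51] -> [-126, -57, -36, -27, 39, 51] -> [-117, -48, -27, -18, 48, 60]
  [4, 31, 35] -> [-4, -31, -35] -> [-12, -93, -105] -> [-105, -93, -12] -> [-96, -84, -3]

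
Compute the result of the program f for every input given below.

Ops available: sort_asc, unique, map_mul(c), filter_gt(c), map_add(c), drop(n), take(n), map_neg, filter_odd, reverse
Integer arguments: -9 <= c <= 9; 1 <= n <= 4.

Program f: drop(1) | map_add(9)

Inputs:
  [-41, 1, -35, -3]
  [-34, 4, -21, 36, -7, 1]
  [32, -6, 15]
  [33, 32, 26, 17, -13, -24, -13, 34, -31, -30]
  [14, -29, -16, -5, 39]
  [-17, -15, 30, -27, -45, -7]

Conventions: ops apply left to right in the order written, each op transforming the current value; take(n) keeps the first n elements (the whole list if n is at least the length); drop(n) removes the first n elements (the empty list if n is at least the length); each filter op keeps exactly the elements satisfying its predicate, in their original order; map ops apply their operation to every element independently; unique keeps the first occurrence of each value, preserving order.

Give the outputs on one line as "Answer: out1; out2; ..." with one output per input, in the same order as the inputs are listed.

Execution, op by op:
  [-41, 1, -35, -3] -> [1, -35, -3] -> [10, -26, 6]
  [-34, 4, -21, 36, -7, 1] -> [4, -21, 36, -7, 1] -> [13, -12, 45, 2, 10]
  [32, -6, 15] -> [-6, 15] -> [3, 24]
  [33, 32, 26, 17, -13, -24, -13, 34, -31, -30] -> [32, 26, 17, -13, -24, -13, 34, -31, -30] -> [41, 35, 26, -4, -15, -4, 43, -22, -21]
  [14, -29, -16, -5, 39] -> [-29, -16, -5, 39] -> [-20, -7, 4, 48]
  [-17, -15, 30, -27, -45, -7] -> [-15, 30, -27, -45, -7] -> [-6, 39, -18, -36, 2]

[10, -26, 6]; [13, -12, 45, 2, 10]; [3, 24]; [41, 35, 26, -4, -15, -4, 43, -22, -21]; [-20, -7, 4, 48]; [-6, 39, -18, -36, 2]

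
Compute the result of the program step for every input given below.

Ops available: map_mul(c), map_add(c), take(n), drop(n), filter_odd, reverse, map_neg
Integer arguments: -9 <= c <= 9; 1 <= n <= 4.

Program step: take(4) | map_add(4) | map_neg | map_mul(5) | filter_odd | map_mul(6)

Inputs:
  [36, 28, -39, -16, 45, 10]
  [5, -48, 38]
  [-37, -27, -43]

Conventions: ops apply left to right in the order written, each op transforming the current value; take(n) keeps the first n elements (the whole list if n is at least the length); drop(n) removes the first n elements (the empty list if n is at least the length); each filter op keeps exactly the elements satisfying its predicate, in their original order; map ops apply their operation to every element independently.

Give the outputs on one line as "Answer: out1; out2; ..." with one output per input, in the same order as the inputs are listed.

[1050]; [-270]; [990, 690, 1170]

Execution, op by op:
  [36, 28, -39, -16, 45, 10] -> [36, 28, -39, -16] -> [40, 32, -35, -12] -> [-40, -32, 35, 12] -> [-200, -160, 175, 60] -> [175] -> [1050]
  [5, -48, 38] -> [5, -48, 38] -> [9, -44, 42] -> [-9, 44, -42] -> [-45, 220, -210] -> [-45] -> [-270]
  [-37, -27, -43] -> [-37, -27, -43] -> [-33, -23, -39] -> [33, 23, 39] -> [165, 115, 195] -> [165, 115, 195] -> [990, 690, 1170]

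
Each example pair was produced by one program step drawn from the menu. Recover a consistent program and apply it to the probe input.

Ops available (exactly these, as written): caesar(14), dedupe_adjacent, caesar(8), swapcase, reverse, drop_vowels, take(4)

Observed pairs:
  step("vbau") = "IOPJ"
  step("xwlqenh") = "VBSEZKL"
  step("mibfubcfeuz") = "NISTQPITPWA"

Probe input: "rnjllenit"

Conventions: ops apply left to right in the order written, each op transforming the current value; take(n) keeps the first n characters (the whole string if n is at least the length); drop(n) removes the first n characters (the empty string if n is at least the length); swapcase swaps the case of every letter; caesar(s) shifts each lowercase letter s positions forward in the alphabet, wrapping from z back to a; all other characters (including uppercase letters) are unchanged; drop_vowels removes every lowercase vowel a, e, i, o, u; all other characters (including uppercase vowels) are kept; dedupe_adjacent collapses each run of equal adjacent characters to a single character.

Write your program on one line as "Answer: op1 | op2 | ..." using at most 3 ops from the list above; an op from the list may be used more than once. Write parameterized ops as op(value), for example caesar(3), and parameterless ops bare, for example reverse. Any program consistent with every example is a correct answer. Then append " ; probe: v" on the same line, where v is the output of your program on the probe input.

caesar(14) | swapcase | reverse ; probe: "HWBSZZXBF"

Check, running the answer program on each example:
  "vbau" -> "jpoi" -> "JPOI" -> "IOPJ"
  "xwlqenh" -> "lkzesbv" -> "LKZESBV" -> "VBSEZKL"
  "mibfubcfeuz" -> "awptipqtsin" -> "AWPTIPQTSIN" -> "NISTQPITPWA"
  probe: "rnjllenit" -> "fbxzzsbwh" -> "FBXZZSBWH" -> "HWBSZZXBF"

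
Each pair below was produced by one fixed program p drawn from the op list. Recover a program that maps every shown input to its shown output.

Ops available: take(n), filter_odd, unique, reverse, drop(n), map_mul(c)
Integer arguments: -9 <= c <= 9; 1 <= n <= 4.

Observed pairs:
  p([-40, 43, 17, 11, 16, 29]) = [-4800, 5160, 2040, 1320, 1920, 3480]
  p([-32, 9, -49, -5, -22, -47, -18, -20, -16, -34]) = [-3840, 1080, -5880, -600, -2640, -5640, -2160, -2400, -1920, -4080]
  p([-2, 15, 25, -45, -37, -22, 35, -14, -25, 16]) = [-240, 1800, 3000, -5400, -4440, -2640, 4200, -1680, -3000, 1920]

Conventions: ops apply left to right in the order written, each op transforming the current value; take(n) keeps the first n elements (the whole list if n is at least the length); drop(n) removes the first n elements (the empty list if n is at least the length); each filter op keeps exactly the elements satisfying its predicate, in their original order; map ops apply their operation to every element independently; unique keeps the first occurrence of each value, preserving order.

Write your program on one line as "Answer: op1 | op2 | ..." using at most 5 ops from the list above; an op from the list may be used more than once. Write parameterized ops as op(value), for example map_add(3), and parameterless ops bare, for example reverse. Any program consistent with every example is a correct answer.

map_mul(-5) | reverse | map_mul(6) | reverse | map_mul(-4)

Check, running the answer program on each example:
  [-40, 43, 17, 11, 16, 29] -> [200, -215, -85, -55, -80, -145] -> [-145, -80, -55, -85, -215, 200] -> [-870, -480, -330, -510, -1290, 1200] -> [1200, -1290, -510, -330, -480, -870] -> [-4800, 5160, 2040, 1320, 1920, 3480]
  [-32, 9, -49, -5, -22, -47, -18, -20, -16, -34] -> [160, -45, 245, 25, 110, 235, 90, 100, 80, 170] -> [170, 80, 100, 90, 235, 110, 25, 245, -45, 160] -> [1020, 480, 600, 540, 1410, 660, 150, 1470, -270, 960] -> [960, -270, 1470, 150, 660, 1410, 540, 600, 480, 1020] -> [-3840, 1080, -5880, -600, -2640, -5640, -2160, -2400, -1920, -4080]
  [-2, 15, 25, -45, -37, -22, 35, -14, -25, 16] -> [10, -75, -125, 225, 185, 110, -175, 70, 125, -80] -> [-80, 125, 70, -175, 110, 185, 225, -125, -75, 10] -> [-480, 750, 420, -1050, 660, 1110, 1350, -750, -450, 60] -> [60, -450, -750, 1350, 1110, 660, -1050, 420, 750, -480] -> [-240, 1800, 3000, -5400, -4440, -2640, 4200, -1680, -3000, 1920]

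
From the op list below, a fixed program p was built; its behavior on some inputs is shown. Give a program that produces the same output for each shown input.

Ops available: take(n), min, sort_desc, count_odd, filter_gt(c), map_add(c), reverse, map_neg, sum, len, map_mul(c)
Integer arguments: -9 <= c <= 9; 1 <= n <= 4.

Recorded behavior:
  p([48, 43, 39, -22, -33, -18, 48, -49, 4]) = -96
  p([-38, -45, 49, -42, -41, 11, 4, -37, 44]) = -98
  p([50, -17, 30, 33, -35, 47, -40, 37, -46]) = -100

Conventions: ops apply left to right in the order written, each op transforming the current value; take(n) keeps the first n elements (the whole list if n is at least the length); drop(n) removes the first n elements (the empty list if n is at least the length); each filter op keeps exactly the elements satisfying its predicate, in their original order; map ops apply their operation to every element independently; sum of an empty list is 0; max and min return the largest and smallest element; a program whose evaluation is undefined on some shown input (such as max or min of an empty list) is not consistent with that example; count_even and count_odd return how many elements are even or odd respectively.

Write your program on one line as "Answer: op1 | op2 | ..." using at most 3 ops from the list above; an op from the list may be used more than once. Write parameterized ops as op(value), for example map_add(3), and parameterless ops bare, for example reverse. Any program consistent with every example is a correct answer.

map_mul(-2) | min

Check, running the answer program on each example:
  [48, 43, 39, -22, -33, -18, 48, -49, 4] -> [-96, -86, -78, 44, 66, 36, -96, 98, -8] -> -96
  [-38, -45, 49, -42, -41, 11, 4, -37, 44] -> [76, 90, -98, 84, 82, -22, -8, 74, -88] -> -98
  [50, -17, 30, 33, -35, 47, -40, 37, -46] -> [-100, 34, -60, -66, 70, -94, 80, -74, 92] -> -100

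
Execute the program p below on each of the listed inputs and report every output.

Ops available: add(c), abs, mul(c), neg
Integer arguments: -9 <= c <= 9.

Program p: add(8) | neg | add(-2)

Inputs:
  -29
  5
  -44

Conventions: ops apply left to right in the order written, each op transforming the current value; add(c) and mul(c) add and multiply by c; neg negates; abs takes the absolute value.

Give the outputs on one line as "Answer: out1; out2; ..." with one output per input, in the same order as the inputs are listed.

Execution, op by op:
  -29 -> -21 -> 21 -> 19
  5 -> 13 -> -13 -> -15
  -44 -> -36 -> 36 -> 34

19; -15; 34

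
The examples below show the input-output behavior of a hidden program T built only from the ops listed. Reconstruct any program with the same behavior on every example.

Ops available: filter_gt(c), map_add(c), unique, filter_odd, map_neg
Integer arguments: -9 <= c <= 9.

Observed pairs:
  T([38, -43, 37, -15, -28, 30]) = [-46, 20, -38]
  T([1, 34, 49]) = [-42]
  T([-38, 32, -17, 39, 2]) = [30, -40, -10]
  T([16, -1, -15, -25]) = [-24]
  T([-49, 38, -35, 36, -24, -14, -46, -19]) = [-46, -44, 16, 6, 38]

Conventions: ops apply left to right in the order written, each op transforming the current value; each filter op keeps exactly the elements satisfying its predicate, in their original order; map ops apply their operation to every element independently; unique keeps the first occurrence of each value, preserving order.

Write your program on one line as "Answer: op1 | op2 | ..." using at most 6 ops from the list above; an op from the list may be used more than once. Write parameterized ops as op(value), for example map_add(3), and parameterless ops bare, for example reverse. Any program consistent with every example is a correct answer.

map_neg | map_add(-1) | filter_odd | map_neg | map_add(7) | map_neg

Check, running the answer program on each example:
  [38, -43, 37, -15, -28, 30] -> [-38, 43, -37, 15, 28, -30] -> [-39, 42, -38, 14, 27, -31] -> [-39, 27, -31] -> [39, -27, 31] -> [46, -20, 38] -> [-46, 20, -38]
  [1, 34, 49] -> [-1, -34, -49] -> [-2, -35, -50] -> [-35] -> [35] -> [42] -> [-42]
  [-38, 32, -17, 39, 2] -> [38, -32, 17, -39, -2] -> [37, -33, 16, -40, -3] -> [37, -33, -3] -> [-37, 33, 3] -> [-30, 40, 10] -> [30, -40, -10]
  [16, -1, -15, -25] -> [-16, 1, 15, 25] -> [-17, 0, 14, 24] -> [-17] -> [17] -> [24] -> [-24]
  [-49, 38, -35, 36, -24, -14, -46, -19] -> [49, -38, 35, -36, 24, 14, 46, 19] -> [48, -39, 34, -37, 23, 13, 45, 18] -> [-39, -37, 23, 13, 45] -> [39, 37, -23, -13, -45] -> [46, 44, -16, -6, -38] -> [-46, -44, 16, 6, 38]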